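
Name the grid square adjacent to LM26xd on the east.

LM36ad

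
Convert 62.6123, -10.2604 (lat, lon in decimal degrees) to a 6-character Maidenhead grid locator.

IP42uo

Offset from 180°W / 90°S: lon 169.7396°, lat 152.6123°.
Field: lon ⌊169.7396/20⌋ = 8 → I; lat ⌊152.6123/10⌋ = 15 → P.
Square: lon ⌊9.7396/2⌋ = 4; lat ⌊2.6123/1⌋ = 2.
Subsquare: lon ⌊1.7396/0.0833333⌋ = 20 → u; lat ⌊0.6123/0.0416667⌋ = 14 → o.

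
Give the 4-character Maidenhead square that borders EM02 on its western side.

Longitude square 0; −1 → -1, wraps to 9, carry into field.
Longitude field E = 4; −1 → 3 = D.
The latitude characters are unchanged.

DM92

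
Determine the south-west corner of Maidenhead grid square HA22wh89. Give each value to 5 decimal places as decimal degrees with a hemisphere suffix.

Field H=7, A=0: +7·20° lon, +0·10° lat → SW at lon -40°, lat -90°.
Square 2, 2: +2·2° lon, +2·1° lat → SW at lon -36°, lat -88°.
Subsquare w=22, h=7: +22·0.0833333° lon, +7·0.0416667° lat → SW at lon -34.1667°, lat -87.7083°.
Extended square 8, 9: +8·0.00833333° lon, +9·0.00416667° lat → SW at lon -34.1°, lat -87.6708°.
latitude 87.67083° S, longitude 34.10000° W.

87.67083° S, 34.10000° W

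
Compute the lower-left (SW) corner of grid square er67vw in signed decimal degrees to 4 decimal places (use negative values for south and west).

87.9167, -86.2500

Field E=4, R=17: +4·20° lon, +17·10° lat → SW at lon -100°, lat 80°.
Square 6, 7: +6·2° lon, +7·1° lat → SW at lon -88°, lat 87°.
Subsquare v=21, w=22: +21·0.0833333° lon, +22·0.0416667° lat → SW at lon -86.25°, lat 87.9167°.
latitude 87.9167, longitude -86.2500.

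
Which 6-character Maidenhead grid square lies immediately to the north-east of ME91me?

ME91nf

Longitude subsquare m = 12; +1 → 13 = n.
Latitude subsquare e = 4; +1 → 5 = f.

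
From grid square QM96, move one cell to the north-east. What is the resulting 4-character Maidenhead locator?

RM07

Longitude square 9; +1 → 10, wraps to 0, carry into field.
Longitude field Q = 16; +1 → 17 = R.
Latitude square 6; +1 → 7.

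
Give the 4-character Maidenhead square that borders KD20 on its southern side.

KC29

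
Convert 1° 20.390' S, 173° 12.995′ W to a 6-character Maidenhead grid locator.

Add 180° to longitude and 90° to latitude: 6.7834, 88.6602.
Field: 6.7834/20 → 0 → A, 88.6602/10 → 8 → I; chars AI.
Square: 6.7834/2 → 3, 8.6602/1 → 8; chars 38.
Subsquare: 0.7834/0.0833333 → 9 → j, 0.6602/0.0416667 → 15 → p; chars jp.

AI38jp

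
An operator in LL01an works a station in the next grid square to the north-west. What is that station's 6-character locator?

KL91xo

Longitude subsquare a = 0; −1 → -1, wraps to 23 = x, carry into square.
Longitude square 0; −1 → -1, wraps to 9, carry into field.
Longitude field L = 11; −1 → 10 = K.
Latitude subsquare n = 13; +1 → 14 = o.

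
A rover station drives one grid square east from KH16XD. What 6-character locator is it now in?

Longitude subsquare x = 23; +1 → 24, wraps to 0 = a, carry into square.
Longitude square 1; +1 → 2.
The latitude characters are unchanged.

KH26ad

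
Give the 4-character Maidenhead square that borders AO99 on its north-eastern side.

BP00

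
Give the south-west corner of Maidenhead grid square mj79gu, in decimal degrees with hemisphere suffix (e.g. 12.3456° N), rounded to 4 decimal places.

9.8333° N, 74.5000° E

Field M=12, J=9: +12·20° lon, +9·10° lat → SW at lon 60°, lat 0°.
Square 7, 9: +7·2° lon, +9·1° lat → SW at lon 74°, lat 9°.
Subsquare g=6, u=20: +6·0.0833333° lon, +20·0.0416667° lat → SW at lon 74.5°, lat 9.83333°.
latitude 9.8333° N, longitude 74.5000° E.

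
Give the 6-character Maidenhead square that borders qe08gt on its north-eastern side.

Longitude subsquare g = 6; +1 → 7 = h.
Latitude subsquare t = 19; +1 → 20 = u.

QE08hu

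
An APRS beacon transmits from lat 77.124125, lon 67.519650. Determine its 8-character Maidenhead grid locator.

MQ37sc29

Offset from 180°W / 90°S: lon 247.51965°, lat 167.12412°.
Field: lon ⌊247.51965/20⌋ = 12 → M; lat ⌊167.12412/10⌋ = 16 → Q.
Square: lon ⌊7.51965/2⌋ = 3; lat ⌊7.12412/1⌋ = 7.
Subsquare: lon ⌊1.51965/0.0833333⌋ = 18 → s; lat ⌊0.12412/0.0416667⌋ = 2 → c.
Extended square: lon ⌊0.01965/0.00833333⌋ = 2; lat ⌊0.04079/0.00416667⌋ = 9.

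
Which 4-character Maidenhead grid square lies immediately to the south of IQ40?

IP49

Latitude square 0; −1 → -1, wraps to 9, carry into field.
Latitude field Q = 16; −1 → 15 = P.
The longitude characters are unchanged.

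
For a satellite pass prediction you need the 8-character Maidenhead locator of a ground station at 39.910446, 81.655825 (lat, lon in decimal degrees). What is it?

Offset from 180°W / 90°S: lon 261.65582°, lat 129.91045°.
Field: 261.65582/20 → 13 → N, 129.91045/10 → 12 → M; chars NM.
Square: 1.65582/2 → 0, 9.91045/1 → 9; chars 09.
Subsquare: 1.65582/0.0833333 → 19 → t, 0.91045/0.0416667 → 21 → v; chars tv.
Extended square: 0.07249/0.00833333 → 8, 0.03545/0.00416667 → 8; chars 88.

NM09tv88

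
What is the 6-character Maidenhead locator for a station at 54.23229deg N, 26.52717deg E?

Shift to the Maidenhead origin (180°W, 90°S): lon 206.5272, lat 144.2323.
Field (20°×10°, letters A–R): 206.5272/20 → 10 → K, 144.2323/10 → 14 → O; chars KO.
Square (2°×1°, digits 0–9): 6.5272/2 → 3, 4.2323/1 → 4; chars 34.
Subsquare (5′×2.5′, letters a–x): 0.5272/0.0833333 → 6 → g, 0.2323/0.0416667 → 5 → f; chars gf.

KO34gf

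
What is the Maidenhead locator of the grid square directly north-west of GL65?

GL56

Longitude square 6; −1 → 5.
Latitude square 5; +1 → 6.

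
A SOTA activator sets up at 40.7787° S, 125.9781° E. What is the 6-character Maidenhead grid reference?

Offset from 180°W / 90°S: lon 305.9781°, lat 49.2213°.
Field: lon ⌊305.9781/20⌋ = 15 → P; lat ⌊49.2213/10⌋ = 4 → E.
Square: lon ⌊5.9781/2⌋ = 2; lat ⌊9.2213/1⌋ = 9.
Subsquare: lon ⌊1.9781/0.0833333⌋ = 23 → x; lat ⌊0.2213/0.0416667⌋ = 5 → f.

PE29xf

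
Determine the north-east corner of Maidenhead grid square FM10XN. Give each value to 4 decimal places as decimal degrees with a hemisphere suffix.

Field F=5, M=12: +5·20° lon, +12·10° lat → SW at lon -80°, lat 30°.
Square 1, 0: +1·2° lon, +0·1° lat → SW at lon -78°, lat 30°.
Subsquare x=23, n=13: +23·0.0833333° lon, +13·0.0416667° lat → SW at lon -76.0833°, lat 30.5417°.
Cell spans 0.0833333° lon × 0.0416667° lat. NE corner is SW corner plus one full cell.
latitude 30.5833° N, longitude 76.0000° W.

30.5833° N, 76.0000° W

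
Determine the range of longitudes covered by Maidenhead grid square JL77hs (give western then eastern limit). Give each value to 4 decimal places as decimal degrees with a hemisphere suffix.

Field J=9, L=11: +9·20° lon, +11·10° lat → SW at lon 0°, lat 20°.
Square 7, 7: +7·2° lon, +7·1° lat → SW at lon 14°, lat 27°.
Subsquare h=7, s=18: +7·0.0833333° lon, +18·0.0416667° lat → SW at lon 14.5833°, lat 27.75°.
Cell spans 0.0833333° lon × 0.0416667° lat.
west 14.5833° E, east 14.6667° E.

14.5833° E, 14.6667° E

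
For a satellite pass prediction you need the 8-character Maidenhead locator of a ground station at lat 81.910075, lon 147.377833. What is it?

Add 180° to longitude and 90° to latitude: 327.37783, 171.91008.
Field: 327.37783/20 → 16 → Q, 171.91008/10 → 17 → R; chars QR.
Square: 7.37783/2 → 3, 1.91008/1 → 1; chars 31.
Subsquare: 1.37783/0.0833333 → 16 → q, 0.91008/0.0416667 → 21 → v; chars qv.
Extended square: 0.04450/0.00833333 → 5, 0.03508/0.00416667 → 8; chars 58.

QR31qv58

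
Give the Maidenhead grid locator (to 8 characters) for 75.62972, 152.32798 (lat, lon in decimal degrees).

QQ65dp91

Shift to the Maidenhead origin (180°W, 90°S): lon 332.32798, lat 165.62972.
Field: lon ⌊332.32798/20⌋ = 16 → Q; lat ⌊165.62972/10⌋ = 16 → Q.
Square: lon ⌊12.32798/2⌋ = 6; lat ⌊5.62972/1⌋ = 5.
Subsquare: lon ⌊0.32798/0.0833333⌋ = 3 → d; lat ⌊0.62972/0.0416667⌋ = 15 → p.
Extended square: lon ⌊0.07798/0.00833333⌋ = 9; lat ⌊0.00472/0.00416667⌋ = 1.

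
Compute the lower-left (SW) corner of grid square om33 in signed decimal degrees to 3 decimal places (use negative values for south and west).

Field O=14, M=12: +14·20° lon, +12·10° lat → SW at lon 100°, lat 30°.
Square 3, 3: +3·2° lon, +3·1° lat → SW at lon 106°, lat 33°.
latitude 33.000, longitude 106.000.

33.000, 106.000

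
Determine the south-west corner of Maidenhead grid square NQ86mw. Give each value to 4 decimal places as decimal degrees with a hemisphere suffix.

76.9167° N, 97.0000° E

Field N=13, Q=16: +13·20° lon, +16·10° lat → SW at lon 80°, lat 70°.
Square 8, 6: +8·2° lon, +6·1° lat → SW at lon 96°, lat 76°.
Subsquare m=12, w=22: +12·0.0833333° lon, +22·0.0416667° lat → SW at lon 97°, lat 76.9167°.
latitude 76.9167° N, longitude 97.0000° E.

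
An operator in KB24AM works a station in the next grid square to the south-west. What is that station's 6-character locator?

Longitude subsquare a = 0; −1 → -1, wraps to 23 = x, carry into square.
Longitude square 2; −1 → 1.
Latitude subsquare m = 12; −1 → 11 = l.

KB14xl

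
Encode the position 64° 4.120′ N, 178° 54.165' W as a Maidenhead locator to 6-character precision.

AP04nb

Offset from 180°W / 90°S: lon 1.0973°, lat 154.0687°.
Field: lon ⌊1.0973/20⌋ = 0 → A; lat ⌊154.0687/10⌋ = 15 → P.
Square: lon ⌊1.0973/2⌋ = 0; lat ⌊4.0687/1⌋ = 4.
Subsquare: lon ⌊1.0973/0.0833333⌋ = 13 → n; lat ⌊0.0687/0.0416667⌋ = 1 → b.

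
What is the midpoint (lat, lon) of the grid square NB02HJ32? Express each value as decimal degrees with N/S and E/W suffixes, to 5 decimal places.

77.61458° S, 80.61250° E

Field N=13, B=1: +13·20° lon, +1·10° lat → SW at lon 80°, lat -80°.
Square 0, 2: +0·2° lon, +2·1° lat → SW at lon 80°, lat -78°.
Subsquare h=7, j=9: +7·0.0833333° lon, +9·0.0416667° lat → SW at lon 80.5833°, lat -77.625°.
Extended square 3, 2: +3·0.00833333° lon, +2·0.00416667° lat → SW at lon 80.6083°, lat -77.6167°.
Cell spans 0.00833333° lon × 0.00416667° lat. Centre is SW corner plus half of each.
latitude 77.61458° S, longitude 80.61250° E.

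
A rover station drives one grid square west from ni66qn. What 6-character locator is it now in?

NI66pn

Longitude subsquare q = 16; −1 → 15 = p.
The latitude characters are unchanged.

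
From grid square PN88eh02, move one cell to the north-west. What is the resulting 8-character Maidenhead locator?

PN88dh93

Longitude extended square 0; −1 → -1, wraps to 9, carry into subsquare.
Longitude subsquare e = 4; −1 → 3 = d.
Latitude extended square 2; +1 → 3.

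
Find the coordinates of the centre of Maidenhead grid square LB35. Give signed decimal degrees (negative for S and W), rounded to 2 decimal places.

-74.50, 47.00

Field L=11, B=1: +11·20° lon, +1·10° lat → SW at lon 40°, lat -80°.
Square 3, 5: +3·2° lon, +5·1° lat → SW at lon 46°, lat -75°.
Cell spans 2° lon × 1° lat. Centre is SW corner plus half of each.
latitude -74.50, longitude 47.00.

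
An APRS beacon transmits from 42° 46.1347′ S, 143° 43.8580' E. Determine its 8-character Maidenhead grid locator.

QE17uf75

Shift to the Maidenhead origin (180°W, 90°S): lon 323.73097, lat 47.23109.
Field (20°×10°, letters A–R): 323.73097/20 → 16 → Q, 47.23109/10 → 4 → E; chars QE.
Square (2°×1°, digits 0–9): 3.73097/2 → 1, 7.23109/1 → 7; chars 17.
Subsquare (5′×2.5′, letters a–x): 1.73097/0.0833333 → 20 → u, 0.23109/0.0416667 → 5 → f; chars uf.
Extended square (30″×15″, digits 0–9): 0.06430/0.00833333 → 7, 0.02275/0.00416667 → 5; chars 75.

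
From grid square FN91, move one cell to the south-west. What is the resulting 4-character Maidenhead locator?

FN80

Longitude square 9; −1 → 8.
Latitude square 1; −1 → 0.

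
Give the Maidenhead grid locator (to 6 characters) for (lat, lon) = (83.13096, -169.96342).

AR53ad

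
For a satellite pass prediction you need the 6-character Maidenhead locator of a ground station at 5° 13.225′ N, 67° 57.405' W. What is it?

FJ65af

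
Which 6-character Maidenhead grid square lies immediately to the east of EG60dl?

EG60el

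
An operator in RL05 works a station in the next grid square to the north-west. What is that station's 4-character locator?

Longitude square 0; −1 → -1, wraps to 9, carry into field.
Longitude field R = 17; −1 → 16 = Q.
Latitude square 5; +1 → 6.

QL96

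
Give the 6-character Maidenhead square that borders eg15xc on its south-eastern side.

EG25ab

Longitude subsquare x = 23; +1 → 24, wraps to 0 = a, carry into square.
Longitude square 1; +1 → 2.
Latitude subsquare c = 2; −1 → 1 = b.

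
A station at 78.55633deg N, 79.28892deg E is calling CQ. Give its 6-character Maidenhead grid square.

MQ98pn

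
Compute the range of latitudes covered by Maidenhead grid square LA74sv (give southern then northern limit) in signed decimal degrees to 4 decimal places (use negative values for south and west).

-85.1250, -85.0833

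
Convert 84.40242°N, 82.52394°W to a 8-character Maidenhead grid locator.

Offset from 180°W / 90°S: lon 97.47606°, lat 174.40242°.
Field (20°×10°, letters A–R): lon ⌊97.47606/20⌋ = 4 → E; lat ⌊174.40242/10⌋ = 17 → R.
Square (2°×1°, digits 0–9): lon ⌊17.47606/2⌋ = 8; lat ⌊4.40242/1⌋ = 4.
Subsquare (5′×2.5′, letters a–x): lon ⌊1.47606/0.0833333⌋ = 17 → r; lat ⌊0.40242/0.0416667⌋ = 9 → j.
Extended square (30″×15″, digits 0–9): lon ⌊0.05939/0.00833333⌋ = 7; lat ⌊0.02742/0.00416667⌋ = 6.

ER84rj76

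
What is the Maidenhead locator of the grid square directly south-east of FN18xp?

Longitude subsquare x = 23; +1 → 24, wraps to 0 = a, carry into square.
Longitude square 1; +1 → 2.
Latitude subsquare p = 15; −1 → 14 = o.

FN28ao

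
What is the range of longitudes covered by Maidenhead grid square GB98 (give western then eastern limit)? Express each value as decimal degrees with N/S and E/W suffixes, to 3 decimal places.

42.000° W, 40.000° W

Field G=6, B=1: +6·20° lon, +1·10° lat → SW at lon -60°, lat -80°.
Square 9, 8: +9·2° lon, +8·1° lat → SW at lon -42°, lat -72°.
Cell spans 2° lon × 1° lat.
west 42.000° W, east 40.000° W.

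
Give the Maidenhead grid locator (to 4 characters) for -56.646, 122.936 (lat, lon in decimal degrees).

Shift to the Maidenhead origin (180°W, 90°S): lon 302.94, lat 33.35.
Field: lon ⌊302.94/20⌋ = 15 → P; lat ⌊33.35/10⌋ = 3 → D.
Square: lon ⌊2.94/2⌋ = 1; lat ⌊3.35/1⌋ = 3.

PD13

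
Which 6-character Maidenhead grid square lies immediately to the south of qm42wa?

QM41wx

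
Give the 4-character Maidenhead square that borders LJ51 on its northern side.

LJ52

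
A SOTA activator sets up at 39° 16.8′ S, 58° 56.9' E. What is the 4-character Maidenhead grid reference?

Offset from 180°W / 90°S: lon 238.95°, lat 50.72°.
Field: lon ⌊238.95/20⌋ = 11 → L; lat ⌊50.72/10⌋ = 5 → F.
Square: lon ⌊18.95/2⌋ = 9; lat ⌊0.72/1⌋ = 0.

LF90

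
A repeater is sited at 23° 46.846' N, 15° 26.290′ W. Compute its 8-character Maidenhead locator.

Shift to the Maidenhead origin (180°W, 90°S): lon 164.56183, lat 113.78077.
Field: 164.56183/20 → 8 → I, 113.78077/10 → 11 → L; chars IL.
Square: 4.56183/2 → 2, 3.78077/1 → 3; chars 23.
Subsquare: 0.56183/0.0833333 → 6 → g, 0.78077/0.0416667 → 18 → s; chars gs.
Extended square: 0.06183/0.00833333 → 7, 0.03077/0.00416667 → 7; chars 77.

IL23gs77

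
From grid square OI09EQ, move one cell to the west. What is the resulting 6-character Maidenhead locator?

OI09dq

Longitude subsquare e = 4; −1 → 3 = d.
The latitude characters are unchanged.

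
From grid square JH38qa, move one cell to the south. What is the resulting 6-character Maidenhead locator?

Latitude subsquare a = 0; −1 → -1, wraps to 23 = x, carry into square.
Latitude square 8; −1 → 7.
The longitude characters are unchanged.

JH37qx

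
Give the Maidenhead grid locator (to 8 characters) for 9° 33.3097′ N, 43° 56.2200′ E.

LJ19xn23

Add 180° to longitude and 90° to latitude: 223.93700, 99.55516.
Field: 223.93700/20 → 11 → L, 99.55516/10 → 9 → J; chars LJ.
Square: 3.93700/2 → 1, 9.55516/1 → 9; chars 19.
Subsquare: 1.93700/0.0833333 → 23 → x, 0.55516/0.0416667 → 13 → n; chars xn.
Extended square: 0.02033/0.00833333 → 2, 0.01349/0.00416667 → 3; chars 23.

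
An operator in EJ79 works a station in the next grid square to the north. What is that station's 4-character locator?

EK70

Latitude square 9; +1 → 10, wraps to 0, carry into field.
Latitude field J = 9; +1 → 10 = K.
The longitude characters are unchanged.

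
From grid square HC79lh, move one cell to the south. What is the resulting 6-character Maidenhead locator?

HC79lg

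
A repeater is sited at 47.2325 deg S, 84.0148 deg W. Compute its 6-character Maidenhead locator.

EE72xs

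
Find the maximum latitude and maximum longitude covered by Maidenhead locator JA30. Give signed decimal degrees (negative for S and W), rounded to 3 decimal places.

Field J=9, A=0: +9·20° lon, +0·10° lat → SW at lon 0°, lat -90°.
Square 3, 0: +3·2° lon, +0·1° lat → SW at lon 6°, lat -90°.
Cell spans 2° lon × 1° lat. NE corner is SW corner plus one full cell.
latitude -89.000, longitude 8.000.

-89.000, 8.000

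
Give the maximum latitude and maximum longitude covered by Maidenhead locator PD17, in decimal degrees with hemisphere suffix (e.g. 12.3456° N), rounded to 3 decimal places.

Field P=15, D=3: +15·20° lon, +3·10° lat → SW at lon 120°, lat -60°.
Square 1, 7: +1·2° lon, +7·1° lat → SW at lon 122°, lat -53°.
Cell spans 2° lon × 1° lat. NE corner is SW corner plus one full cell.
latitude 52.000° S, longitude 124.000° E.

52.000° S, 124.000° E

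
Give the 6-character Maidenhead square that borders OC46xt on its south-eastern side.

Longitude subsquare x = 23; +1 → 24, wraps to 0 = a, carry into square.
Longitude square 4; +1 → 5.
Latitude subsquare t = 19; −1 → 18 = s.

OC56as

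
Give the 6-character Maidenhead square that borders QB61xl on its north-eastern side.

QB71am

Longitude subsquare x = 23; +1 → 24, wraps to 0 = a, carry into square.
Longitude square 6; +1 → 7.
Latitude subsquare l = 11; +1 → 12 = m.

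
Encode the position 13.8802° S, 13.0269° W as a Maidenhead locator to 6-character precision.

Add 180° to longitude and 90° to latitude: 166.9731, 76.1198.
Field: lon ⌊166.9731/20⌋ = 8 → I; lat ⌊76.1198/10⌋ = 7 → H.
Square: lon ⌊6.9731/2⌋ = 3; lat ⌊6.1198/1⌋ = 6.
Subsquare: lon ⌊0.9731/0.0833333⌋ = 11 → l; lat ⌊0.1198/0.0416667⌋ = 2 → c.

IH36lc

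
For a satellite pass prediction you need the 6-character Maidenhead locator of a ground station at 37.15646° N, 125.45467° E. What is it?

Offset from 180°W / 90°S: lon 305.4547°, lat 127.1565°.
Field: lon ⌊305.4547/20⌋ = 15 → P; lat ⌊127.1565/10⌋ = 12 → M.
Square: lon ⌊5.4547/2⌋ = 2; lat ⌊7.1565/1⌋ = 7.
Subsquare: lon ⌊1.4547/0.0833333⌋ = 17 → r; lat ⌊0.1565/0.0416667⌋ = 3 → d.

PM27rd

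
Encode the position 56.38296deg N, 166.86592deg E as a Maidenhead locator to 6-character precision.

Offset from 180°W / 90°S: lon 346.8659°, lat 146.3830°.
Field: lon ⌊346.8659/20⌋ = 17 → R; lat ⌊146.3830/10⌋ = 14 → O.
Square: lon ⌊6.8659/2⌋ = 3; lat ⌊6.3830/1⌋ = 6.
Subsquare: lon ⌊0.8659/0.0833333⌋ = 10 → k; lat ⌊0.3830/0.0416667⌋ = 9 → j.

RO36kj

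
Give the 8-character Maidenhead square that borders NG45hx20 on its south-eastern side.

Longitude extended square 2; +1 → 3.
Latitude extended square 0; −1 → -1, wraps to 9, carry into subsquare.
Latitude subsquare x = 23; −1 → 22 = w.

NG45hw39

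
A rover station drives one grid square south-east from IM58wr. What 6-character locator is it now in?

IM58xq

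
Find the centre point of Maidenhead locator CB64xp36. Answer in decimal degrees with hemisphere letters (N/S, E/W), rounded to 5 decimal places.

75.34792° S, 126.05417° W

Field C=2, B=1: +2·20° lon, +1·10° lat → SW at lon -140°, lat -80°.
Square 6, 4: +6·2° lon, +4·1° lat → SW at lon -128°, lat -76°.
Subsquare x=23, p=15: +23·0.0833333° lon, +15·0.0416667° lat → SW at lon -126.083°, lat -75.375°.
Extended square 3, 6: +3·0.00833333° lon, +6·0.00416667° lat → SW at lon -126.058°, lat -75.35°.
Cell spans 0.00833333° lon × 0.00416667° lat. Centre is SW corner plus half of each.
latitude 75.34792° S, longitude 126.05417° W.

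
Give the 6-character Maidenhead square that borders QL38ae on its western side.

QL28xe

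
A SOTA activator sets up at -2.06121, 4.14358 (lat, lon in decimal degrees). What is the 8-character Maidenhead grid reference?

JI27bw75

Shift to the Maidenhead origin (180°W, 90°S): lon 184.14358, lat 87.93879.
Field (20°×10°, letters A–R): 184.14358/20 → 9 → J, 87.93879/10 → 8 → I; chars JI.
Square (2°×1°, digits 0–9): 4.14358/2 → 2, 7.93879/1 → 7; chars 27.
Subsquare (5′×2.5′, letters a–x): 0.14358/0.0833333 → 1 → b, 0.93879/0.0416667 → 22 → w; chars bw.
Extended square (30″×15″, digits 0–9): 0.06025/0.00833333 → 7, 0.02212/0.00416667 → 5; chars 75.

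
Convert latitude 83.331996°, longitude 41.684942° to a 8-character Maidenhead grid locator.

Offset from 180°W / 90°S: lon 221.68494°, lat 173.33200°.
Field (20°×10°, letters A–R): 221.68494/20 → 11 → L, 173.33200/10 → 17 → R; chars LR.
Square (2°×1°, digits 0–9): 1.68494/2 → 0, 3.33200/1 → 3; chars 03.
Subsquare (5′×2.5′, letters a–x): 1.68494/0.0833333 → 20 → u, 0.33200/0.0416667 → 7 → h; chars uh.
Extended square (30″×15″, digits 0–9): 0.01828/0.00833333 → 2, 0.04033/0.00416667 → 9; chars 29.

LR03uh29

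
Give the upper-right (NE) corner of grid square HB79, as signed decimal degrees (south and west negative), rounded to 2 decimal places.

-70.00, -24.00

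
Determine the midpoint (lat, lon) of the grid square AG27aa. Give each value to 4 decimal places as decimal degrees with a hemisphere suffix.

22.9792° S, 175.9583° W

Field A=0, G=6: +0·20° lon, +6·10° lat → SW at lon -180°, lat -30°.
Square 2, 7: +2·2° lon, +7·1° lat → SW at lon -176°, lat -23°.
Subsquare a=0, a=0: +0·0.0833333° lon, +0·0.0416667° lat → SW at lon -176°, lat -23°.
Cell spans 0.0833333° lon × 0.0416667° lat. Centre is SW corner plus half of each.
latitude 22.9792° S, longitude 175.9583° W.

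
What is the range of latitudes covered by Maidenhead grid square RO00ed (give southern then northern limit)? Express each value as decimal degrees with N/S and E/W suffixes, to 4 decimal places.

Field R=17, O=14: +17·20° lon, +14·10° lat → SW at lon 160°, lat 50°.
Square 0, 0: +0·2° lon, +0·1° lat → SW at lon 160°, lat 50°.
Subsquare e=4, d=3: +4·0.0833333° lon, +3·0.0416667° lat → SW at lon 160.333°, lat 50.125°.
Cell spans 0.0833333° lon × 0.0416667° lat.
south 50.1250° N, north 50.1667° N.

50.1250° N, 50.1667° N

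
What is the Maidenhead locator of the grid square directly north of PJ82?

Latitude square 2; +1 → 3.
The longitude characters are unchanged.

PJ83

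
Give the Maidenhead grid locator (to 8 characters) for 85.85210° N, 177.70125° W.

AR15du54

Add 180° to longitude and 90° to latitude: 2.29875, 175.85210.
Field: lon ⌊2.29875/20⌋ = 0 → A; lat ⌊175.85210/10⌋ = 17 → R.
Square: lon ⌊2.29875/2⌋ = 1; lat ⌊5.85210/1⌋ = 5.
Subsquare: lon ⌊0.29875/0.0833333⌋ = 3 → d; lat ⌊0.85210/0.0416667⌋ = 20 → u.
Extended square: lon ⌊0.04875/0.00833333⌋ = 5; lat ⌊0.01877/0.00416667⌋ = 4.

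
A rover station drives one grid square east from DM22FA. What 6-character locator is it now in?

DM22ga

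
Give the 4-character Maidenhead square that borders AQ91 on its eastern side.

BQ01

Longitude square 9; +1 → 10, wraps to 0, carry into field.
Longitude field A = 0; +1 → 1 = B.
The latitude characters are unchanged.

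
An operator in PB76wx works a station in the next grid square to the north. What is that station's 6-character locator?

PB77wa

Latitude subsquare x = 23; +1 → 24, wraps to 0 = a, carry into square.
Latitude square 6; +1 → 7.
The longitude characters are unchanged.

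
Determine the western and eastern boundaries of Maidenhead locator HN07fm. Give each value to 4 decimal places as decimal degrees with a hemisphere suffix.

39.5833° W, 39.5000° W

Field H=7, N=13: +7·20° lon, +13·10° lat → SW at lon -40°, lat 40°.
Square 0, 7: +0·2° lon, +7·1° lat → SW at lon -40°, lat 47°.
Subsquare f=5, m=12: +5·0.0833333° lon, +12·0.0416667° lat → SW at lon -39.5833°, lat 47.5°.
Cell spans 0.0833333° lon × 0.0416667° lat.
west 39.5833° W, east 39.5000° W.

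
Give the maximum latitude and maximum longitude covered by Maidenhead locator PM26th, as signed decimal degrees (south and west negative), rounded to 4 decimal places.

36.3333, 125.6667

Field P=15, M=12: +15·20° lon, +12·10° lat → SW at lon 120°, lat 30°.
Square 2, 6: +2·2° lon, +6·1° lat → SW at lon 124°, lat 36°.
Subsquare t=19, h=7: +19·0.0833333° lon, +7·0.0416667° lat → SW at lon 125.583°, lat 36.2917°.
Cell spans 0.0833333° lon × 0.0416667° lat. NE corner is SW corner plus one full cell.
latitude 36.3333, longitude 125.6667.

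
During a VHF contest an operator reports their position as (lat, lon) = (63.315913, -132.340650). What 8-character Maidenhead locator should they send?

Shift to the Maidenhead origin (180°W, 90°S): lon 47.65935, lat 153.31591.
Field: lon ⌊47.65935/20⌋ = 2 → C; lat ⌊153.31591/10⌋ = 15 → P.
Square: lon ⌊7.65935/2⌋ = 3; lat ⌊3.31591/1⌋ = 3.
Subsquare: lon ⌊1.65935/0.0833333⌋ = 19 → t; lat ⌊0.31591/0.0416667⌋ = 7 → h.
Extended square: lon ⌊0.07602/0.00833333⌋ = 9; lat ⌊0.02425/0.00416667⌋ = 5.

CP33th95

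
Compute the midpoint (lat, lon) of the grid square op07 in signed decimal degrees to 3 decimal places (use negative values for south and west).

Field O=14, P=15: +14·20° lon, +15·10° lat → SW at lon 100°, lat 60°.
Square 0, 7: +0·2° lon, +7·1° lat → SW at lon 100°, lat 67°.
Cell spans 2° lon × 1° lat. Centre is SW corner plus half of each.
latitude 67.500, longitude 101.000.

67.500, 101.000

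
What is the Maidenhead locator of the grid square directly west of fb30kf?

Longitude subsquare k = 10; −1 → 9 = j.
The latitude characters are unchanged.

FB30jf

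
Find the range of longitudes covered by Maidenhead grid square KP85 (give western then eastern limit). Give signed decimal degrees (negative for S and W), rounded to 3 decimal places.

36.000, 38.000

Field K=10, P=15: +10·20° lon, +15·10° lat → SW at lon 20°, lat 60°.
Square 8, 5: +8·2° lon, +5·1° lat → SW at lon 36°, lat 65°.
Cell spans 2° lon × 1° lat.
west 36.000, east 38.000.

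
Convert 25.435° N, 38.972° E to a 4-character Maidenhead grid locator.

Add 180° to longitude and 90° to latitude: 218.97, 115.44.
Field: 218.97/20 → 10 → K, 115.44/10 → 11 → L; chars KL.
Square: 18.97/2 → 9, 5.44/1 → 5; chars 95.

KL95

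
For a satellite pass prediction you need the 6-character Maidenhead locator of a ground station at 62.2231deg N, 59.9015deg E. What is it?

LP92wf

Offset from 180°W / 90°S: lon 239.9015°, lat 152.2231°.
Field: lon ⌊239.9015/20⌋ = 11 → L; lat ⌊152.2231/10⌋ = 15 → P.
Square: lon ⌊19.9015/2⌋ = 9; lat ⌊2.2231/1⌋ = 2.
Subsquare: lon ⌊1.9015/0.0833333⌋ = 22 → w; lat ⌊0.2231/0.0416667⌋ = 5 → f.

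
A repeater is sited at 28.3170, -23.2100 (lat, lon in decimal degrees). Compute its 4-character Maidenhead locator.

Shift to the Maidenhead origin (180°W, 90°S): lon 156.79, lat 118.32.
Field: lon ⌊156.79/20⌋ = 7 → H; lat ⌊118.32/10⌋ = 11 → L.
Square: lon ⌊16.79/2⌋ = 8; lat ⌊8.32/1⌋ = 8.

HL88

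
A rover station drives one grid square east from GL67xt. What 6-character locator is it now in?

Longitude subsquare x = 23; +1 → 24, wraps to 0 = a, carry into square.
Longitude square 6; +1 → 7.
The latitude characters are unchanged.

GL77at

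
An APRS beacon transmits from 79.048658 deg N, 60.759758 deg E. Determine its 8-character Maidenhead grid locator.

MQ09jb11

Add 180° to longitude and 90° to latitude: 240.75976, 169.04866.
Field: 240.75976/20 → 12 → M, 169.04866/10 → 16 → Q; chars MQ.
Square: 0.75976/2 → 0, 9.04866/1 → 9; chars 09.
Subsquare: 0.75976/0.0833333 → 9 → j, 0.04866/0.0416667 → 1 → b; chars jb.
Extended square: 0.00976/0.00833333 → 1, 0.00699/0.00416667 → 1; chars 11.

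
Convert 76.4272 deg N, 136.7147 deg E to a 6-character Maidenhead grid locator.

PQ86ik

Add 180° to longitude and 90° to latitude: 316.7147, 166.4272.
Field (20°×10°, letters A–R): 316.7147/20 → 15 → P, 166.4272/10 → 16 → Q; chars PQ.
Square (2°×1°, digits 0–9): 16.7147/2 → 8, 6.4272/1 → 6; chars 86.
Subsquare (5′×2.5′, letters a–x): 0.7147/0.0833333 → 8 → i, 0.4272/0.0416667 → 10 → k; chars ik.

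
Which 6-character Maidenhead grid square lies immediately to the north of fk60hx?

FK61ha

Latitude subsquare x = 23; +1 → 24, wraps to 0 = a, carry into square.
Latitude square 0; +1 → 1.
The longitude characters are unchanged.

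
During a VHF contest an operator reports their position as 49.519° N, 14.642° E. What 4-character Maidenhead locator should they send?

Shift to the Maidenhead origin (180°W, 90°S): lon 194.64, lat 139.52.
Field: lon ⌊194.64/20⌋ = 9 → J; lat ⌊139.52/10⌋ = 13 → N.
Square: lon ⌊14.64/2⌋ = 7; lat ⌊9.52/1⌋ = 9.

JN79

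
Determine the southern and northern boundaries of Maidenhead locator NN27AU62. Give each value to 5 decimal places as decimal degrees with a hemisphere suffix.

47.84167° N, 47.84583° N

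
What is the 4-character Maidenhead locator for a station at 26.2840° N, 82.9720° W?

EL86

Offset from 180°W / 90°S: lon 97.03°, lat 116.28°.
Field (20°×10°, letters A–R): lon ⌊97.03/20⌋ = 4 → E; lat ⌊116.28/10⌋ = 11 → L.
Square (2°×1°, digits 0–9): lon ⌊17.03/2⌋ = 8; lat ⌊6.28/1⌋ = 6.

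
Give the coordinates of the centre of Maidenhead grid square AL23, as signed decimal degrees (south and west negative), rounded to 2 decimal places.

23.50, -175.00

Field A=0, L=11: +0·20° lon, +11·10° lat → SW at lon -180°, lat 20°.
Square 2, 3: +2·2° lon, +3·1° lat → SW at lon -176°, lat 23°.
Cell spans 2° lon × 1° lat. Centre is SW corner plus half of each.
latitude 23.50, longitude -175.00.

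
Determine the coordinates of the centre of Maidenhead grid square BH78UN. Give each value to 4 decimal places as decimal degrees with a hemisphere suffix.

11.4375° S, 144.2917° W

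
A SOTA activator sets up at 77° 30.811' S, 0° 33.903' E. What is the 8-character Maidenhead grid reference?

Add 180° to longitude and 90° to latitude: 180.56505, 12.48648.
Field (20°×10°, letters A–R): lon ⌊180.56505/20⌋ = 9 → J; lat ⌊12.48648/10⌋ = 1 → B.
Square (2°×1°, digits 0–9): lon ⌊0.56505/2⌋ = 0; lat ⌊2.48648/1⌋ = 2.
Subsquare (5′×2.5′, letters a–x): lon ⌊0.56505/0.0833333⌋ = 6 → g; lat ⌊0.48648/0.0416667⌋ = 11 → l.
Extended square (30″×15″, digits 0–9): lon ⌊0.06505/0.00833333⌋ = 7; lat ⌊0.02815/0.00416667⌋ = 6.

JB02gl76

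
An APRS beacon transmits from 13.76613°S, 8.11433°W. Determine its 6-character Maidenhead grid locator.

Shift to the Maidenhead origin (180°W, 90°S): lon 171.8857, lat 76.2339.
Field: lon ⌊171.8857/20⌋ = 8 → I; lat ⌊76.2339/10⌋ = 7 → H.
Square: lon ⌊11.8857/2⌋ = 5; lat ⌊6.2339/1⌋ = 6.
Subsquare: lon ⌊1.8857/0.0833333⌋ = 22 → w; lat ⌊0.2339/0.0416667⌋ = 5 → f.

IH56wf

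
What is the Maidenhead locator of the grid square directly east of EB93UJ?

EB93vj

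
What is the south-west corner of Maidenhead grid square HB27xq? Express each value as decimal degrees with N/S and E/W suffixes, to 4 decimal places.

Field H=7, B=1: +7·20° lon, +1·10° lat → SW at lon -40°, lat -80°.
Square 2, 7: +2·2° lon, +7·1° lat → SW at lon -36°, lat -73°.
Subsquare x=23, q=16: +23·0.0833333° lon, +16·0.0416667° lat → SW at lon -34.0833°, lat -72.3333°.
latitude 72.3333° S, longitude 34.0833° W.

72.3333° S, 34.0833° W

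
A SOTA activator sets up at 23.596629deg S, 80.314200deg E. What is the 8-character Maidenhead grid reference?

NG06dj76

Shift to the Maidenhead origin (180°W, 90°S): lon 260.31420, lat 66.40337.
Field: lon ⌊260.31420/20⌋ = 13 → N; lat ⌊66.40337/10⌋ = 6 → G.
Square: lon ⌊0.31420/2⌋ = 0; lat ⌊6.40337/1⌋ = 6.
Subsquare: lon ⌊0.31420/0.0833333⌋ = 3 → d; lat ⌊0.40337/0.0416667⌋ = 9 → j.
Extended square: lon ⌊0.06420/0.00833333⌋ = 7; lat ⌊0.02837/0.00416667⌋ = 6.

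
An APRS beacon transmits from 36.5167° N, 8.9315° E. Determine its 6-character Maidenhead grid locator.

JM46lm

Add 180° to longitude and 90° to latitude: 188.9315, 126.5167.
Field: 188.9315/20 → 9 → J, 126.5167/10 → 12 → M; chars JM.
Square: 8.9315/2 → 4, 6.5167/1 → 6; chars 46.
Subsquare: 0.9315/0.0833333 → 11 → l, 0.5167/0.0416667 → 12 → m; chars lm.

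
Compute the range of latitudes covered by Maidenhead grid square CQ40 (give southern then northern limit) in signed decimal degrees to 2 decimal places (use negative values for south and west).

70.00, 71.00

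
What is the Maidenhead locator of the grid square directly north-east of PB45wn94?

Longitude extended square 9; +1 → 10, wraps to 0, carry into subsquare.
Longitude subsquare w = 22; +1 → 23 = x.
Latitude extended square 4; +1 → 5.

PB45xn05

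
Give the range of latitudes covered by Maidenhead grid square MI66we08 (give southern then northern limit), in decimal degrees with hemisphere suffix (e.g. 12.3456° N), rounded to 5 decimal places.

3.80000° S, 3.79583° S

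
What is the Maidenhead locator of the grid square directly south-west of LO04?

KO93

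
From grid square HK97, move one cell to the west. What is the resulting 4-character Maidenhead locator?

HK87

Longitude square 9; −1 → 8.
The latitude characters are unchanged.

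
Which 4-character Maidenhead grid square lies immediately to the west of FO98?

FO88

Longitude square 9; −1 → 8.
The latitude characters are unchanged.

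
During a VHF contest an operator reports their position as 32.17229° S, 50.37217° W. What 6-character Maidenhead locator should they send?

GF47tt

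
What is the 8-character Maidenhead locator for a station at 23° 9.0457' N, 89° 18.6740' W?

EL53id26

Add 180° to longitude and 90° to latitude: 90.68877, 113.15076.
Field (20°×10°, letters A–R): 90.68877/20 → 4 → E, 113.15076/10 → 11 → L; chars EL.
Square (2°×1°, digits 0–9): 10.68877/2 → 5, 3.15076/1 → 3; chars 53.
Subsquare (5′×2.5′, letters a–x): 0.68877/0.0833333 → 8 → i, 0.15076/0.0416667 → 3 → d; chars id.
Extended square (30″×15″, digits 0–9): 0.02210/0.00833333 → 2, 0.02576/0.00416667 → 6; chars 26.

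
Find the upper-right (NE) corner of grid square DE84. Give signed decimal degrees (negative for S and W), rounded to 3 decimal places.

-45.000, -102.000

Field D=3, E=4: +3·20° lon, +4·10° lat → SW at lon -120°, lat -50°.
Square 8, 4: +8·2° lon, +4·1° lat → SW at lon -104°, lat -46°.
Cell spans 2° lon × 1° lat. NE corner is SW corner plus one full cell.
latitude -45.000, longitude -102.000.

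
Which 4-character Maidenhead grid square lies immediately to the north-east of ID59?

IE60

Longitude square 5; +1 → 6.
Latitude square 9; +1 → 10, wraps to 0, carry into field.
Latitude field D = 3; +1 → 4 = E.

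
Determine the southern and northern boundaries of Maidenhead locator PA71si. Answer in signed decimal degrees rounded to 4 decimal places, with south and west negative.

-88.6667, -88.6250

Field P=15, A=0: +15·20° lon, +0·10° lat → SW at lon 120°, lat -90°.
Square 7, 1: +7·2° lon, +1·1° lat → SW at lon 134°, lat -89°.
Subsquare s=18, i=8: +18·0.0833333° lon, +8·0.0416667° lat → SW at lon 135.5°, lat -88.6667°.
Cell spans 0.0833333° lon × 0.0416667° lat.
south -88.6667, north -88.6250.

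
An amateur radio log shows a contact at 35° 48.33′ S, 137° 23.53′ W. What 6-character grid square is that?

CF14he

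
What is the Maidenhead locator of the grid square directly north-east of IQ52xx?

Longitude subsquare x = 23; +1 → 24, wraps to 0 = a, carry into square.
Longitude square 5; +1 → 6.
Latitude subsquare x = 23; +1 → 24, wraps to 0 = a, carry into square.
Latitude square 2; +1 → 3.

IQ63aa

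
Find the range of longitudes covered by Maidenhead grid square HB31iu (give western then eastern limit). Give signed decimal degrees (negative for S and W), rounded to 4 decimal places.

Field H=7, B=1: +7·20° lon, +1·10° lat → SW at lon -40°, lat -80°.
Square 3, 1: +3·2° lon, +1·1° lat → SW at lon -34°, lat -79°.
Subsquare i=8, u=20: +8·0.0833333° lon, +20·0.0416667° lat → SW at lon -33.3333°, lat -78.1667°.
Cell spans 0.0833333° lon × 0.0416667° lat.
west -33.3333, east -33.2500.

-33.3333, -33.2500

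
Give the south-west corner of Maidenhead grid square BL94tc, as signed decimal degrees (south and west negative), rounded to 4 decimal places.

Field B=1, L=11: +1·20° lon, +11·10° lat → SW at lon -160°, lat 20°.
Square 9, 4: +9·2° lon, +4·1° lat → SW at lon -142°, lat 24°.
Subsquare t=19, c=2: +19·0.0833333° lon, +2·0.0416667° lat → SW at lon -140.417°, lat 24.0833°.
latitude 24.0833, longitude -140.4167.

24.0833, -140.4167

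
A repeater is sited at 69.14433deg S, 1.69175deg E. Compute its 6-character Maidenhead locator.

JC00uu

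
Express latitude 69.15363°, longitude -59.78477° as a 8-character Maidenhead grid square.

Shift to the Maidenhead origin (180°W, 90°S): lon 120.21523, lat 159.15363.
Field: 120.21523/20 → 6 → G, 159.15363/10 → 15 → P; chars GP.
Square: 0.21523/2 → 0, 9.15363/1 → 9; chars 09.
Subsquare: 0.21523/0.0833333 → 2 → c, 0.15363/0.0416667 → 3 → d; chars cd.
Extended square: 0.04856/0.00833333 → 5, 0.02863/0.00416667 → 6; chars 56.

GP09cd56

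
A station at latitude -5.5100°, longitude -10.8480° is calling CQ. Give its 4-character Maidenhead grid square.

Offset from 180°W / 90°S: lon 169.15°, lat 84.49°.
Field: 169.15/20 → 8 → I, 84.49/10 → 8 → I; chars II.
Square: 9.15/2 → 4, 4.49/1 → 4; chars 44.

II44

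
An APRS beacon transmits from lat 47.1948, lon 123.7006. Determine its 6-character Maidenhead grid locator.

PN17ue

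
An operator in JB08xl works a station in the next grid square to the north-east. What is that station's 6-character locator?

JB18am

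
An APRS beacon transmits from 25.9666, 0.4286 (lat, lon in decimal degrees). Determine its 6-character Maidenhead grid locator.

Shift to the Maidenhead origin (180°W, 90°S): lon 180.4286, lat 115.9666.
Field (20°×10°, letters A–R): 180.4286/20 → 9 → J, 115.9666/10 → 11 → L; chars JL.
Square (2°×1°, digits 0–9): 0.4286/2 → 0, 5.9666/1 → 5; chars 05.
Subsquare (5′×2.5′, letters a–x): 0.4286/0.0833333 → 5 → f, 0.9666/0.0416667 → 23 → x; chars fx.

JL05fx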